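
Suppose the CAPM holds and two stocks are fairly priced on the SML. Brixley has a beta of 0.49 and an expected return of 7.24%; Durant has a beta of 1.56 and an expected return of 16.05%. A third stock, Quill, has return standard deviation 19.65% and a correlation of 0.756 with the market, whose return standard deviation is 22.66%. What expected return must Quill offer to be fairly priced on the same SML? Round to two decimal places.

MRP = (16.05% − 7.24%) / (1.56 − 0.49) = 8.2336%
R_f = 7.24% − 0.49 × 8.2336% = 3.2055%
β_Quill = ρ·σ_i/σ_m = 0.756 × 19.65 / 22.66 = 0.6556
E(R_Quill) = R_f + β × MRP = 3.2055% + 0.6556 × 8.2336% = 8.60%

8.60%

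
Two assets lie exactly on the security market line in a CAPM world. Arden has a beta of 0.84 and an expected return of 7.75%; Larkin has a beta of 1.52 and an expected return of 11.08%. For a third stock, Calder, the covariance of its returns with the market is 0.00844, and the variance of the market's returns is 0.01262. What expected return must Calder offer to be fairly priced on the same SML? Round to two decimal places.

6.91%

MRP = (11.08% − 7.75%) / (1.52 − 0.84) = 4.8971%
R_f = 7.75% − 0.84 × 4.8971% = 3.6364%
β_Calder = Cov / Var(R_m) = 0.00844 / 0.01262 = 0.6688
E(R_Calder) = R_f + β × MRP = 3.6364% + 0.6688 × 4.8971% = 6.91%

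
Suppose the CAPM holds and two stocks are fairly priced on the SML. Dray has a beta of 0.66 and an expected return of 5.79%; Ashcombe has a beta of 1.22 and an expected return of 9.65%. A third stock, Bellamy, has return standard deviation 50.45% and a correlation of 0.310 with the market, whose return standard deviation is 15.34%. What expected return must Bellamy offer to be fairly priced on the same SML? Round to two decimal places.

MRP = (9.65% − 5.79%) / (1.22 − 0.66) = 6.8929%
R_f = 5.79% − 0.66 × 6.8929% = 1.2407%
β_Bellamy = ρ·σ_i/σ_m = 0.310 × 50.45 / 15.34 = 1.0195
E(R_Bellamy) = R_f + β × MRP = 1.2407% + 1.0195 × 6.8929% = 8.27%

8.27%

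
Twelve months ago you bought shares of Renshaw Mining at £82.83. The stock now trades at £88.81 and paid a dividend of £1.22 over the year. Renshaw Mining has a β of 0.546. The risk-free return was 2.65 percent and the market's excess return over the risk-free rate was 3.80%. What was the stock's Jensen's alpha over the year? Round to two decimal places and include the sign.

Realised HPR = (P1 + D1 − P0) / P0 = (88.81 + 1.22 − 82.83) / 82.83 = 7.20 / 82.83 = 8.6925%
CAPM required = R_f + β·MRP = 2.65% + 0.546 × 3.80% = 4.72480%
α = realised − required = 8.6925% − 4.72480% = +3.97%

+3.97%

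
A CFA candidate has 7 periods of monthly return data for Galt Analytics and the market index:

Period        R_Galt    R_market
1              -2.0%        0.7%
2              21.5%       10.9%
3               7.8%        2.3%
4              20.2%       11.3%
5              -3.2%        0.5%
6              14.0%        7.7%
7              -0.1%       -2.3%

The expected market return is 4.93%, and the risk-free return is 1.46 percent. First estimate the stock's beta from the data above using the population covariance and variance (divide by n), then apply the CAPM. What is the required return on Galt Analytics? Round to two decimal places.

7.80%

Mean R_i = (-2.0 + 21.5 + 7.8 + 20.2 − 3.2 + 14.0 − 0.1) / 7 = 8.3143%
Mean R_m = (0.7 + 10.9 + 2.3 + 11.3 + 0.5 + 7.7 − 2.3) / 7 = 4.4429%
Σ(R_i − R̄_i)(R_m − R̄_m) = 327.0057  ⇒  Cov = 327.0057 / 7 = 46.7151
Σ(R_m − R̄_m)² = 178.9371  ⇒  Var(R_m) = 178.9371 / 7 = 25.5624
β = Cov / Var(R_m) = 46.7151 / 25.5624 = 1.8275
MRP = 4.93% − 1.46% = 3.47%
E(R) = R_f + β × MRP = 1.46% + 1.8275 × 3.47% = 7.80%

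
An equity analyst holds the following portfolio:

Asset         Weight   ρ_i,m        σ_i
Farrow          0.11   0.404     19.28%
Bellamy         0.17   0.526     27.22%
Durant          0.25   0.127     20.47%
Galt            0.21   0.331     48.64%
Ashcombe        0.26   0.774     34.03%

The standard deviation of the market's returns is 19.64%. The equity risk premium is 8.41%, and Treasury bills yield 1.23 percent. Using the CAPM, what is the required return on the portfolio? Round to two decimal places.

7.30%

β_Farrow = 0.404 × 19.28% / 19.64% = 0.3966
β_Bellamy = 0.526 × 27.22% / 19.64% = 0.7290
β_Durant = 0.127 × 20.47% / 19.64% = 0.1324
β_Galt = 0.331 × 48.64% / 19.64% = 0.8197
β_Ashcombe = 0.774 × 34.03% / 19.64% = 1.3411
β_P = Σ w_i β_i = 0.11×0.3966 + 0.17×0.7290 + 0.25×0.1324 + 0.21×0.8197 + 0.26×1.3411 = 0.7215
E(R_P) = R_f + β_P × MRP = 1.23% + 0.7215 × 8.41% = 7.30%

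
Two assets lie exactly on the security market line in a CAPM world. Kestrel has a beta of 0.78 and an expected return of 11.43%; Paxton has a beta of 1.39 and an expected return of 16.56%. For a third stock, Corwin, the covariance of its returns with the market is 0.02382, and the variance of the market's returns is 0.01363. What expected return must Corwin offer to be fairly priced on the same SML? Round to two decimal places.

19.57%

MRP = (16.56% − 11.43%) / (1.39 − 0.78) = 8.4098%
R_f = 11.43% − 0.78 × 8.4098% = 4.8704%
β_Corwin = Cov / Var(R_m) = 0.02382 / 0.01363 = 1.7476
E(R_Corwin) = R_f + β × MRP = 4.8704% + 1.7476 × 8.4098% = 19.57%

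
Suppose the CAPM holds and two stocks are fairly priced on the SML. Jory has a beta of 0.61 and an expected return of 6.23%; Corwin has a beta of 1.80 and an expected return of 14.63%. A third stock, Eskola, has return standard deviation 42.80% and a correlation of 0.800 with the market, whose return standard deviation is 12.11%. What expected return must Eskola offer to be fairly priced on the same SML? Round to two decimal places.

21.88%

MRP = (14.63% − 6.23%) / (1.80 − 0.61) = 7.0588%
R_f = 6.23% − 0.61 × 7.0588% = 1.9241%
β_Eskola = ρ·σ_i/σ_m = 0.800 × 42.80 / 12.11 = 2.8274
E(R_Eskola) = R_f + β × MRP = 1.9241% + 2.8274 × 7.0588% = 21.88%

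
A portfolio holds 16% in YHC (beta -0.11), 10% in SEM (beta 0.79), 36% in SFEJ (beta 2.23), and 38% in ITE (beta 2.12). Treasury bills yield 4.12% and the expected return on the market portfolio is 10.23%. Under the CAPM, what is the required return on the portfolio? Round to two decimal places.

β_P = Σ w_i β_i = 0.16×-0.11 + 0.10×0.79 + 0.36×2.23 + 0.38×2.12 = 1.6698
MRP = 10.23% − 4.12% = 6.11%
E(R_P) = R_f + β_P × MRP = 4.12% + 1.6698 × 6.11% = 14.32%

14.32%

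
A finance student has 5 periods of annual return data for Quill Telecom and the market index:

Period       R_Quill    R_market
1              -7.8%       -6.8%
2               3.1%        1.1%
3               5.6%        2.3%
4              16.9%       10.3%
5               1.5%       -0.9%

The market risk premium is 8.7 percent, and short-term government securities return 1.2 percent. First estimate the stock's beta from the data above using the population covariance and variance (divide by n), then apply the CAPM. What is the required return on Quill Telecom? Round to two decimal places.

Mean R_i = (-7.8 + 3.1 + 5.6 + 16.9 + 1.5) / 5 = 3.8600%
Mean R_m = (-6.8 + 1.1 + 2.3 + 10.3 − 0.9) / 5 = 1.2000%
Σ(R_i − R̄_i)(R_m − R̄_m) = 218.8900  ⇒  Cov = 218.8900 / 5 = 43.7780
Σ(R_m − R̄_m)² = 152.4400  ⇒  Var(R_m) = 152.4400 / 5 = 30.4880
β = Cov / Var(R_m) = 43.7780 / 30.4880 = 1.4359
E(R) = R_f + β × MRP = 1.2% + 1.4359 × 8.7% = 13.69%

13.69%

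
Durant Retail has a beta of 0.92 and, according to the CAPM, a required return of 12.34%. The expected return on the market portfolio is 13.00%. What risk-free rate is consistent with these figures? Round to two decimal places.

E(R) = R_f + β(E(R_m) − R_f) = R_f(1 − β) + β·E(R_m)
12.34% = R_f × (1 − 0.92) + 0.92 × 13.00%
12.34% = R_f × 0.08 + 11.9600%
R_f = (12.34% − 11.9600%) / 0.08 = 4.75%

4.75%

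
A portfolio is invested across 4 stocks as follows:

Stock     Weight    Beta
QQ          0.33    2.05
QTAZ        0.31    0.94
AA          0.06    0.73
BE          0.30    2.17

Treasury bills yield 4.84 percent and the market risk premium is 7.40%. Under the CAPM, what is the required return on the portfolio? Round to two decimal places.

17.14%

β_P = Σ w_i β_i = 0.33×2.05 + 0.31×0.94 + 0.06×0.73 + 0.30×2.17 = 1.6627
E(R_P) = R_f + β_P × MRP = 4.84% + 1.6627 × 7.40% = 17.14%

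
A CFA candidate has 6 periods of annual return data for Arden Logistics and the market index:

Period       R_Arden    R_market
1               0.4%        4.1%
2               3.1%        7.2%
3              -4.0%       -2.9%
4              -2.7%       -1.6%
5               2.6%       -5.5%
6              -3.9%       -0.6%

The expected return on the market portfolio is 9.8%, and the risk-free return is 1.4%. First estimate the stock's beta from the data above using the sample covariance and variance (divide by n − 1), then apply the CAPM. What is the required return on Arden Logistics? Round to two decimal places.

Mean R_i = (0.4 + 3.1 − 4.0 − 2.7 + 2.6 − 3.9) / 6 = -0.7500%
Mean R_m = (4.1 + 7.2 − 2.9 − 1.6 − 5.5 − 0.6) / 6 = 0.1167%
Σ(R_i − R̄_i)(R_m − R̄_m) = 28.4450  ⇒  Cov = 28.4450 / 5 = 5.6890
Σ(R_m − R̄_m)² = 110.1483  ⇒  Var(R_m) = 110.1483 / 5 = 22.0297
β = Cov / Var(R_m) = 5.6890 / 22.0297 = 0.2582
MRP = 9.8% − 1.4% = 8.40%
E(R) = R_f + β × MRP = 1.4% + 0.2582 × 8.4% = 3.57%

3.57%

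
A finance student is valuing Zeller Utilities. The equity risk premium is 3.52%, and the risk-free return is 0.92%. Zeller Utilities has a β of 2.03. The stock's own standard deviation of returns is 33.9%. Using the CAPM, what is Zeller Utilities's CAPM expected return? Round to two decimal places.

8.07%

E(R) = R_f + β × MRP = 0.92% + 2.03 × 3.52% = 8.07%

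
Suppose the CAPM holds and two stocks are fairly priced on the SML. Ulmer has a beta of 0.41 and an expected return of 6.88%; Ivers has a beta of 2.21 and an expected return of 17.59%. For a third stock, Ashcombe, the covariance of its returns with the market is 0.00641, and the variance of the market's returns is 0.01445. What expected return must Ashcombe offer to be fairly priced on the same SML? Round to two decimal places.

7.08%

MRP = (17.59% − 6.88%) / (2.21 − 0.41) = 5.9500%
R_f = 6.88% − 0.41 × 5.9500% = 4.4405%
β_Ashcombe = Cov / Var(R_m) = 0.00641 / 0.01445 = 0.4436
E(R_Ashcombe) = R_f + β × MRP = 4.4405% + 0.4436 × 5.9500% = 7.08%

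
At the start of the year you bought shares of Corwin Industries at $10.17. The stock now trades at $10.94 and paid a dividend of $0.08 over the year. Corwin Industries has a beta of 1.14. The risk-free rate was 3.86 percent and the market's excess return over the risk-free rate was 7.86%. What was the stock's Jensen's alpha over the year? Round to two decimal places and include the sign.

-4.46%

Realised HPR = (P1 + D1 − P0) / P0 = (10.94 + 0.08 − 10.17) / 10.17 = 0.85 / 10.17 = 8.3579%
CAPM required = R_f + β·MRP = 3.86% + 1.14 × 7.86% = 12.8204%
α = realised − required = 8.3579% − 12.8204% = -4.46%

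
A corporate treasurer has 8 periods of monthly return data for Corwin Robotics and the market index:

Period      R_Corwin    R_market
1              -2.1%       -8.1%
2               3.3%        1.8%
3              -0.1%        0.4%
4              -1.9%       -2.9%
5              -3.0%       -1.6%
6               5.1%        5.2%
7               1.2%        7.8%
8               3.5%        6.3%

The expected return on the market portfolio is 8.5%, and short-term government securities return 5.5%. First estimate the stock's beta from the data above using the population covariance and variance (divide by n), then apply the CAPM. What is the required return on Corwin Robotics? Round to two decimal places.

6.78%

Mean R_i = (-2.1 + 3.3 − 0.1 − 1.9 − 3.0 + 5.1 + 1.2 + 3.5) / 8 = 0.7500%
Mean R_m = (-8.1 + 1.8 + 0.4 − 2.9 − 1.6 + 5.2 + 7.8 + 6.3) / 8 = 1.1125%
Σ(R_i − R̄_i)(R_m − R̄_m) = 84.4750  ⇒  Cov = 84.4750 / 8 = 10.5594
Σ(R_m − R̄_m)² = 197.6488  ⇒  Var(R_m) = 197.6488 / 8 = 24.7061
β = Cov / Var(R_m) = 10.5594 / 24.7061 = 0.4274
MRP = 8.5% − 5.5% = 3.00%
E(R) = R_f + β × MRP = 5.5% + 0.4274 × 3.0% = 6.78%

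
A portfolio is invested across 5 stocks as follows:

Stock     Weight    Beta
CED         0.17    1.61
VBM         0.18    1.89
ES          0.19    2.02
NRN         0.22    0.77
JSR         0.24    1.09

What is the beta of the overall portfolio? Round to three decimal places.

β_P = Σ w_i β_i = 0.17×1.61 + 0.18×1.89 + 0.19×2.02 + 0.22×0.77 + 0.24×1.09 = 1.4287

1.429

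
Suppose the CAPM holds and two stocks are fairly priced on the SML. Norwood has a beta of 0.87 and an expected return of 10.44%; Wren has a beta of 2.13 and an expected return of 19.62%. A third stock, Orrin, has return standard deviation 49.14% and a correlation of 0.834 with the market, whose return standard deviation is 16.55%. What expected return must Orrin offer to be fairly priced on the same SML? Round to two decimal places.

22.14%

MRP = (19.62% − 10.44%) / (2.13 − 0.87) = 7.2857%
R_f = 10.44% − 0.87 × 7.2857% = 4.1014%
β_Orrin = ρ·σ_i/σ_m = 0.834 × 49.14 / 16.55 = 2.4763
E(R_Orrin) = R_f + β × MRP = 4.1014% + 2.4763 × 7.2857% = 22.14%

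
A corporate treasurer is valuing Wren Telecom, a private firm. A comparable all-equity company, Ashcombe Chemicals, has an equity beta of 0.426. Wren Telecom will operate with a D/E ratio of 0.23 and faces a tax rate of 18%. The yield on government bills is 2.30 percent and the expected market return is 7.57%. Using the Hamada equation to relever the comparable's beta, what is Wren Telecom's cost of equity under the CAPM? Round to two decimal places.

β_L = β_U × [1 + (1 − t)(D/E)] = 0.426 × [1 + (1 − 0.18) × 0.23]
    = 0.426 × [1 + 0.82 × 0.23] = 0.426 × 1.1886 = 0.5063
MRP = 7.57% − 2.30% = 5.27%
E(R) = R_f + β_L × MRP = 2.30% + 0.5063 × 5.27% = 4.97%

4.97%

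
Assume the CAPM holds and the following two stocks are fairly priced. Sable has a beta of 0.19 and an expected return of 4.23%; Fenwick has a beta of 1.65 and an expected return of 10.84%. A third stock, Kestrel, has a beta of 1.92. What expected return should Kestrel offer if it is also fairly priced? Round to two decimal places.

MRP (SML slope) = (10.84% − 4.23%) / (1.65 − 0.19) = 6.61% / 1.46 = 4.5274%
R_f (intercept) = 4.23% − 0.19 × 4.5274% = 3.3698%
E(R_Kestrel) = R_f + β × MRP = 3.3698% + 1.92 × 4.5274% = 12.06%

12.06%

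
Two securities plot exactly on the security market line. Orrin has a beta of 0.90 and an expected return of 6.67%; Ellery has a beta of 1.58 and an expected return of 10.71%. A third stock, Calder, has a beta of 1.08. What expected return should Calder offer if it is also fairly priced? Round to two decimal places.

7.74%

MRP (SML slope) = (10.71% − 6.67%) / (1.58 − 0.90) = 4.04% / 0.68 = 5.9412%
R_f (intercept) = 6.67% − 0.90 × 5.9412% = 1.3229%
E(R_Calder) = R_f + β × MRP = 1.3229% + 1.08 × 5.9412% = 7.74%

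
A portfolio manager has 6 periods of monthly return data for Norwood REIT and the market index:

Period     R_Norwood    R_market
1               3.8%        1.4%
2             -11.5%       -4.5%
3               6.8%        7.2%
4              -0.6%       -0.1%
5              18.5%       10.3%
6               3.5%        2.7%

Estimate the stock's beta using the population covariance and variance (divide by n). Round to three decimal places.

Mean R_i = (3.8 − 11.5 + 6.8 − 0.6 + 18.5 + 3.5) / 6 = 3.4167%
Mean R_m = (1.4 − 4.5 + 7.2 − 0.1 + 10.3 + 2.7) / 6 = 2.8333%
Σ(R_i − R̄_i)(R_m − R̄_m) = 248.0067  ⇒  Cov = 248.0067 / 6 = 41.3345
Σ(R_m − R̄_m)² = 139.2733  ⇒  Var(R_m) = 139.2733 / 6 = 23.2122
β = Cov / Var(R_m) = 41.3345 / 23.2122 = 1.7807

1.781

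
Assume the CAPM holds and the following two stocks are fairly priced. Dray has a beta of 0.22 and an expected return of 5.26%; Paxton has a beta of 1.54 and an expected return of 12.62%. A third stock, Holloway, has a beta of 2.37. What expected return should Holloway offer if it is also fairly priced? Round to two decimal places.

MRP (SML slope) = (12.62% − 5.26%) / (1.54 − 0.22) = 7.36% / 1.32 = 5.5758%
R_f (intercept) = 5.26% − 0.22 × 5.5758% = 4.0333%
E(R_Holloway) = R_f + β × MRP = 4.0333% + 2.37 × 5.5758% = 17.25%

17.25%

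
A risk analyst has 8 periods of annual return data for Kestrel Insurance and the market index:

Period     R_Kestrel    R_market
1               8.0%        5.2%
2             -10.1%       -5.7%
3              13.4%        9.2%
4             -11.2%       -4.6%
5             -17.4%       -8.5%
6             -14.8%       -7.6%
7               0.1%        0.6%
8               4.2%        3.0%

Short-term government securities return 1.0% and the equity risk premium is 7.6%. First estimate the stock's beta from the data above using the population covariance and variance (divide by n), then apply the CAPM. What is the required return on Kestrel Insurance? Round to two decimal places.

14.30%

Mean R_i = (8.0 − 10.1 + 13.4 − 11.2 − 17.4 − 14.8 + 0.1 + 4.2) / 8 = -3.4750%
Mean R_m = (5.2 − 5.7 + 9.2 − 4.6 − 8.5 − 7.6 + 0.6 + 3.0) / 8 = -1.0500%
Σ(R_i − R̄_i)(R_m − R̄_m) = 517.8200  ⇒  Cov = 517.8200 / 8 = 64.7275
Σ(R_m − R̄_m)² = 295.8800  ⇒  Var(R_m) = 295.8800 / 8 = 36.9850
β = Cov / Var(R_m) = 64.7275 / 36.9850 = 1.7501
E(R) = R_f + β × MRP = 1.0% + 1.7501 × 7.6% = 14.30%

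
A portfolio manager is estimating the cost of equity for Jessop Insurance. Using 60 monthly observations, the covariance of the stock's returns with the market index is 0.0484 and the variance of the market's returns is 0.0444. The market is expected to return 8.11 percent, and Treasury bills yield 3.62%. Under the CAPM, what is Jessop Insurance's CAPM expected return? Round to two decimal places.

8.51%

β = Cov(R_i, R_m) / Var(R_m) = 0.0484 / 0.0444 = 1.0901
MRP = 8.11% − 3.62% = 4.49%
E(R) = R_f + β × MRP = 3.62% + 1.0901 × 4.49% = 8.51%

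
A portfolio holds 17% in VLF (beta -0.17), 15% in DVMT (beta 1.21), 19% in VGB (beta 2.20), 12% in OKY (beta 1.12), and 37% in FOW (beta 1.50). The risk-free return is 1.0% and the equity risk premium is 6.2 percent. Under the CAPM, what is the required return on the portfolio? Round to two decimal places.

β_P = Σ w_i β_i = 0.17×-0.17 + 0.15×1.21 + 0.19×2.20 + 0.12×1.12 + 0.37×1.50 = 1.2600
E(R_P) = R_f + β_P × MRP = 1.0% + 1.2600 × 6.2% = 8.81%

8.81%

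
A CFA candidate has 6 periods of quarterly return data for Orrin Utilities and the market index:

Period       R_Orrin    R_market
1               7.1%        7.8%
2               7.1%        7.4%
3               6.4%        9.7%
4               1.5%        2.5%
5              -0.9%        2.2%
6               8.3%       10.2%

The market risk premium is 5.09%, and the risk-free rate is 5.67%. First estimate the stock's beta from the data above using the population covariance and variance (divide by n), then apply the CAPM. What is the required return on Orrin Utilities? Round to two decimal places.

10.75%

Mean R_i = (7.1 + 7.1 + 6.4 + 1.5 − 0.9 + 8.3) / 6 = 4.9167%
Mean R_m = (7.8 + 7.4 + 9.7 + 2.5 + 2.2 + 10.2) / 6 = 6.6333%
Σ(R_i − R̄_i)(R_m − R̄_m) = 60.7467  ⇒  Cov = 60.7467 / 6 = 10.1245
Σ(R_m − R̄_m)² = 60.8133  ⇒  Var(R_m) = 60.8133 / 6 = 10.1356
β = Cov / Var(R_m) = 10.1245 / 10.1356 = 0.9989
E(R) = R_f + β × MRP = 5.67% + 0.9989 × 5.09% = 10.75%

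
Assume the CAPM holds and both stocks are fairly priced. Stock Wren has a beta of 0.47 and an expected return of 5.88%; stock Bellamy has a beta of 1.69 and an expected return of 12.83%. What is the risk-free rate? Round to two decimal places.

3.20%

Both satisfy E(R) = R_f + β·MRP, so the slope of the SML is
MRP = (12.83% − 5.88%) / (1.69 − 0.47) = 6.95% / 1.22 = 5.6967%
R_f = E(R_Wren) − β_Wren·MRP = 5.88% − 0.47 × 5.6967% = 3.2026%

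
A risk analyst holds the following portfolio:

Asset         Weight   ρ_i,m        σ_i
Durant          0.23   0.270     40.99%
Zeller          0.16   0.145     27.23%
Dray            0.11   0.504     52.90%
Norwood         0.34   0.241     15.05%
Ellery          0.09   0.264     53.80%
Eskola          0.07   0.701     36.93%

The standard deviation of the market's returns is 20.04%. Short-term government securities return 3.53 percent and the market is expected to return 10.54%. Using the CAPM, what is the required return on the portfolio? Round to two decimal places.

β_Durant = 0.270 × 40.99% / 20.04% = 0.5523
β_Zeller = 0.145 × 27.23% / 20.04% = 0.1970
β_Dray = 0.504 × 52.90% / 20.04% = 1.3304
β_Norwood = 0.241 × 15.05% / 20.04% = 0.1810
β_Ellery = 0.264 × 53.80% / 20.04% = 0.7087
β_Eskola = 0.701 × 36.93% / 20.04% = 1.2918
β_P = Σ w_i β_i = 0.23×0.5523 + 0.16×0.1970 + 0.11×1.3304 + 0.34×0.1810 + 0.09×0.7087 + 0.07×1.2918 = 0.5206
MRP = 10.54% − 3.53% = 7.01%
E(R_P) = R_f + β_P × MRP = 3.53% + 0.5206 × 7.01% = 7.18%

7.18%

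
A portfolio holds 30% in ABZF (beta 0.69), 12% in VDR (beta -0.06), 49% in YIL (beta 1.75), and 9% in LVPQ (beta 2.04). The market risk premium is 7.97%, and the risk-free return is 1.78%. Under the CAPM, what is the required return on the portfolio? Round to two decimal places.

11.67%

β_P = Σ w_i β_i = 0.30×0.69 + 0.12×-0.06 + 0.49×1.75 + 0.09×2.04 = 1.2409
E(R_P) = R_f + β_P × MRP = 1.78% + 1.2409 × 7.97% = 11.67%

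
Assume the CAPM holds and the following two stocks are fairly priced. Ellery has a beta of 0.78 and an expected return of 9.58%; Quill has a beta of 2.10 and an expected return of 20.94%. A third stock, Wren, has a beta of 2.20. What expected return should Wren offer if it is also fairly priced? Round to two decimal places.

21.80%

MRP (SML slope) = (20.94% − 9.58%) / (2.10 − 0.78) = 11.36% / 1.32 = 8.6061%
R_f (intercept) = 9.58% − 0.78 × 8.6061% = 2.8672%
E(R_Wren) = R_f + β × MRP = 2.8672% + 2.20 × 8.6061% = 21.80%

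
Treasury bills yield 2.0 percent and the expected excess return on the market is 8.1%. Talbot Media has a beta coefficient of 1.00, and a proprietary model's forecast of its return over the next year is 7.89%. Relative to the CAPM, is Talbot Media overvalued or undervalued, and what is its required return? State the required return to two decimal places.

Overvalued; required return 10.10%

Required return = R_f + β·MRP = 2.0% + 1.00 × 8.1% = 10.10%
Forecast 7.89% < required 10.10% → the stock plots below the SML → overvalued.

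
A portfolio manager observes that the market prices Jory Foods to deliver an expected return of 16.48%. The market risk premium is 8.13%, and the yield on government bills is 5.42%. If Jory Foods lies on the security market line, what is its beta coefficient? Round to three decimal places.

β = (E(R) − R_f) / MRP = (16.48% − 5.42%) / 8.13% = 11.06% / 8.13% = 1.360

1.360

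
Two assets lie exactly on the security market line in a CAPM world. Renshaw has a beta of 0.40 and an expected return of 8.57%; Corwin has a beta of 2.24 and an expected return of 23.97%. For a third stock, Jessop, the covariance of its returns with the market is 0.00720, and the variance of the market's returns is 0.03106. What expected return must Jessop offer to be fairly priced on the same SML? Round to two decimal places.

MRP = (23.97% − 8.57%) / (2.24 − 0.40) = 8.3696%
R_f = 8.57% − 0.40 × 8.3696% = 5.2222%
β_Jessop = Cov / Var(R_m) = 0.00720 / 0.03106 = 0.2318
E(R_Jessop) = R_f + β × MRP = 5.2222% + 0.2318 × 8.3696% = 7.16%

7.16%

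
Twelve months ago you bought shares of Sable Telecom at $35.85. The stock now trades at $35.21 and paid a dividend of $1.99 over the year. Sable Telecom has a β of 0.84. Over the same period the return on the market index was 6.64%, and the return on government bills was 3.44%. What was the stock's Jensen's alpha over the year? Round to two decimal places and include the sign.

-2.36%

Realised HPR = (P1 + D1 − P0) / P0 = (35.21 + 1.99 − 35.85) / 35.85 = 1.35 / 35.85 = 3.7657%
MRP = 6.64% − 3.44% = 3.20%
CAPM required = R_f + β·MRP = 3.44% + 0.84 × 3.20% = 6.1280%
α = realised − required = 3.7657% − 6.1280% = -2.36%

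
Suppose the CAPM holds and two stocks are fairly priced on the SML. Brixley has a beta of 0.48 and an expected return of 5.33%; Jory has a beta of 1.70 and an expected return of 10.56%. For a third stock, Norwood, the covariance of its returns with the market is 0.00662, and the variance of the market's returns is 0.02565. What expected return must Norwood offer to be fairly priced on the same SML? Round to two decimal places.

MRP = (10.56% − 5.33%) / (1.70 − 0.48) = 4.2869%
R_f = 5.33% − 0.48 × 4.2869% = 3.2723%
β_Norwood = Cov / Var(R_m) = 0.00662 / 0.02565 = 0.2581
E(R_Norwood) = R_f + β × MRP = 3.2723% + 0.2581 × 4.2869% = 4.38%

4.38%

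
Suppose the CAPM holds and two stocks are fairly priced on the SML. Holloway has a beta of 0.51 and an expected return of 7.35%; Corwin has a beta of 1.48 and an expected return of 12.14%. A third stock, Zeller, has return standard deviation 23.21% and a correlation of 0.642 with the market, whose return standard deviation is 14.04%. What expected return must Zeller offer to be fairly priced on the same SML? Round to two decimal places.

MRP = (12.14% − 7.35%) / (1.48 − 0.51) = 4.9381%
R_f = 7.35% − 0.51 × 4.9381% = 4.8316%
β_Zeller = ρ·σ_i/σ_m = 0.642 × 23.21 / 14.04 = 1.0613
E(R_Zeller) = R_f + β × MRP = 4.8316% + 1.0613 × 4.9381% = 10.07%

10.07%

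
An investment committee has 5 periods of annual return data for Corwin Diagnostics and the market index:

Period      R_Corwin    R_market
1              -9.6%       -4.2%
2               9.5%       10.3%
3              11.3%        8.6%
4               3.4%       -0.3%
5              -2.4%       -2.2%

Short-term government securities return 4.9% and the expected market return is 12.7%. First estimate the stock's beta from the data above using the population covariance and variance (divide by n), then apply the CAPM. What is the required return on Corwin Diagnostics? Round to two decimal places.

Mean R_i = (-9.6 + 9.5 + 11.3 + 3.4 − 2.4) / 5 = 2.4400%
Mean R_m = (-4.2 + 10.3 + 8.6 − 0.3 − 2.2) / 5 = 2.4400%
Σ(R_i − R̄_i)(R_m − R̄_m) = 209.8420  ⇒  Cov = 209.8420 / 5 = 41.9684
Σ(R_m − R̄_m)² = 172.8520  ⇒  Var(R_m) = 172.8520 / 5 = 34.5704
β = Cov / Var(R_m) = 41.9684 / 34.5704 = 1.2140
MRP = 12.7% − 4.9% = 7.80%
E(R) = R_f + β × MRP = 4.9% + 1.2140 × 7.8% = 14.37%

14.37%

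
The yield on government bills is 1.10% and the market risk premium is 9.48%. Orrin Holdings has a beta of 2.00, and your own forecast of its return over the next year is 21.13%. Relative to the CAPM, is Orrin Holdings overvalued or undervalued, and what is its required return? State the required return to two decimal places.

Undervalued; required return 20.06%

Required return = R_f + β·MRP = 1.10% + 2.00 × 9.48% = 20.06%
Forecast 21.13% > required 20.06% → the stock plots above the SML → undervalued.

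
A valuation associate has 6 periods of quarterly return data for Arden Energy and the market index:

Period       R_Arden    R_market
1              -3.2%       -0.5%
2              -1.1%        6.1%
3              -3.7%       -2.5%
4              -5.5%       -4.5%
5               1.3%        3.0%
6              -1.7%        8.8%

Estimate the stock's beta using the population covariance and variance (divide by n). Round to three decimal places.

Mean R_i = (-3.2 − 1.1 − 3.7 − 5.5 + 1.3 − 1.7) / 6 = -2.3167%
Mean R_m = (-0.5 + 6.1 − 2.5 − 4.5 + 3.0 + 8.8) / 6 = 1.7333%
Σ(R_i − R̄_i)(R_m − R̄_m) = 41.9233  ⇒  Cov = 41.9233 / 6 = 6.9872
Σ(R_m − R̄_m)² = 132.3733  ⇒  Var(R_m) = 132.3733 / 6 = 22.0622
β = Cov / Var(R_m) = 6.9872 / 22.0622 = 0.3167

0.317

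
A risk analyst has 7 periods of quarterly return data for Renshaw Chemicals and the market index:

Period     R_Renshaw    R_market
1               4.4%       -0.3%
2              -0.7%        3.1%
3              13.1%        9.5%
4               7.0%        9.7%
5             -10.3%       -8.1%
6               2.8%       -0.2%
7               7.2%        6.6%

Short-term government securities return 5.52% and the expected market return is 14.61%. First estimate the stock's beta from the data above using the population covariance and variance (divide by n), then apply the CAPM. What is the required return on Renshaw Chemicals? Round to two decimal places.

Mean R_i = (4.4 − 0.7 + 13.1 + 7.0 − 10.3 + 2.8 + 7.2) / 7 = 3.3571%
Mean R_m = (-0.3 + 3.1 + 9.5 + 9.7 − 8.1 − 0.2 + 6.6) / 7 = 2.9000%
Σ(R_i − R̄_i)(R_m − R̄_m) = 251.1000  ⇒  Cov = 251.1000 / 7 = 35.8714
Σ(R_m − R̄_m)² = 244.3800  ⇒  Var(R_m) = 244.3800 / 7 = 34.9114
β = Cov / Var(R_m) = 35.8714 / 34.9114 = 1.0275
MRP = 14.61% − 5.52% = 9.09%
E(R) = R_f + β × MRP = 5.52% + 1.0275 × 9.09% = 14.86%

14.86%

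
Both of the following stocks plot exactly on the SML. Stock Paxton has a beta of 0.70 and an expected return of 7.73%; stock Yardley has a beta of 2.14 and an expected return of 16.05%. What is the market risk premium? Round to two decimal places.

Both satisfy E(R) = R_f + β·MRP, so the slope of the SML is
MRP = (16.05% − 7.73%) / (2.14 − 0.70) = 8.32% / 1.44 = 5.7778%

5.78%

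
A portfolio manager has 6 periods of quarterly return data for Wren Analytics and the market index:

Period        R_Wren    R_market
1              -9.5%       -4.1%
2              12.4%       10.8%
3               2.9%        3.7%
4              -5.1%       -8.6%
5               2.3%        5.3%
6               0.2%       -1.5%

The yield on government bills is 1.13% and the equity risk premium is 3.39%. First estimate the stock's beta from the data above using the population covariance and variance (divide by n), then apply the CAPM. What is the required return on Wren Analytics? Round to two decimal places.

4.38%

Mean R_i = (-9.5 + 12.4 + 2.9 − 5.1 + 2.3 + 0.2) / 6 = 0.5333%
Mean R_m = (-4.1 + 10.8 + 3.7 − 8.6 + 5.3 − 1.5) / 6 = 0.9333%
Σ(R_i − R̄_i)(R_m − R̄_m) = 236.3633  ⇒  Cov = 236.3633 / 6 = 39.3939
Σ(R_m − R̄_m)² = 246.2133  ⇒  Var(R_m) = 246.2133 / 6 = 41.0356
β = Cov / Var(R_m) = 39.3939 / 41.0356 = 0.9600
E(R) = R_f + β × MRP = 1.13% + 0.9600 × 3.39% = 4.38%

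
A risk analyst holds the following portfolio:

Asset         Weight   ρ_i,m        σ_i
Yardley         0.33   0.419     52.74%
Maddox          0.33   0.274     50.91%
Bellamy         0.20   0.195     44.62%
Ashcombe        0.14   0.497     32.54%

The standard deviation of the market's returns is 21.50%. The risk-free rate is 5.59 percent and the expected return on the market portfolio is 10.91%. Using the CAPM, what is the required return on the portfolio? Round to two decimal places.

9.52%

β_Yardley = 0.419 × 52.74% / 21.50% = 1.0278
β_Maddox = 0.274 × 50.91% / 21.50% = 0.6488
β_Bellamy = 0.195 × 44.62% / 21.50% = 0.4047
β_Ashcombe = 0.497 × 32.54% / 21.50% = 0.7522
β_P = Σ w_i β_i = 0.33×1.0278 + 0.33×0.6488 + 0.20×0.4047 + 0.14×0.7522 = 0.7395
MRP = 10.91% − 5.59% = 5.32%
E(R_P) = R_f + β_P × MRP = 5.59% + 0.7395 × 5.32% = 9.52%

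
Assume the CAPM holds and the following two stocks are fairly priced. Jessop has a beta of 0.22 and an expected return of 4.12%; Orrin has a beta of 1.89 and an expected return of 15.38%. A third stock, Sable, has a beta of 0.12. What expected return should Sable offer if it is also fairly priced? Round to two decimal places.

3.45%

MRP (SML slope) = (15.38% − 4.12%) / (1.89 − 0.22) = 11.26% / 1.67 = 6.7425%
R_f (intercept) = 4.12% − 0.22 × 6.7425% = 2.6367%
E(R_Sable) = R_f + β × MRP = 2.6367% + 0.12 × 6.7425% = 3.45%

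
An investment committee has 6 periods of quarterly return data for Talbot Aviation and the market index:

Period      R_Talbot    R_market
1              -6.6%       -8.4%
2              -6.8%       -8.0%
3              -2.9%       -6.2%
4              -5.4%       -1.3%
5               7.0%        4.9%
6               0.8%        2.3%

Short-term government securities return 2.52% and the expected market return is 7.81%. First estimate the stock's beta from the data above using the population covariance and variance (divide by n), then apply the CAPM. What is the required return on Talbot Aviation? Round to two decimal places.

Mean R_i = (-6.6 − 6.8 − 2.9 − 5.4 + 7.0 + 0.8) / 6 = -2.3167%
Mean R_m = (-8.4 − 8.0 − 6.2 − 1.3 + 4.9 + 2.3) / 6 = -2.7833%
Σ(R_i − R̄_i)(R_m − R̄_m) = 132.2917  ⇒  Cov = 132.2917 / 6 = 22.0486
Σ(R_m − R̄_m)² = 157.5083  ⇒  Var(R_m) = 157.5083 / 6 = 26.2514
β = Cov / Var(R_m) = 22.0486 / 26.2514 = 0.8399
MRP = 7.81% − 2.52% = 5.29%
E(R) = R_f + β × MRP = 2.52% + 0.8399 × 5.29% = 6.96%

6.96%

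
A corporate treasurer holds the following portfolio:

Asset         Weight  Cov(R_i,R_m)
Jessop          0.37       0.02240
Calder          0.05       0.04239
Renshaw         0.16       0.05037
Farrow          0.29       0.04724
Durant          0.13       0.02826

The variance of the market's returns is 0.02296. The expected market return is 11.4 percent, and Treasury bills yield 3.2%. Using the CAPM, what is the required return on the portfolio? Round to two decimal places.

β_Jessop = 0.02240 / 0.02296 = 0.9756
β_Calder = 0.04239 / 0.02296 = 1.8463
β_Renshaw = 0.05037 / 0.02296 = 2.1938
β_Farrow = 0.04724 / 0.02296 = 2.0575
β_Durant = 0.02826 / 0.02296 = 1.2308
β_P = Σ w_i β_i = 0.37×0.9756 + 0.05×1.8463 + 0.16×2.1938 + 0.29×2.0575 + 0.13×1.2308 = 1.5610
MRP = 11.4% − 3.2% = 8.20%
E(R_P) = R_f + β_P × MRP = 3.2% + 1.5610 × 8.2% = 16.00%

16.00%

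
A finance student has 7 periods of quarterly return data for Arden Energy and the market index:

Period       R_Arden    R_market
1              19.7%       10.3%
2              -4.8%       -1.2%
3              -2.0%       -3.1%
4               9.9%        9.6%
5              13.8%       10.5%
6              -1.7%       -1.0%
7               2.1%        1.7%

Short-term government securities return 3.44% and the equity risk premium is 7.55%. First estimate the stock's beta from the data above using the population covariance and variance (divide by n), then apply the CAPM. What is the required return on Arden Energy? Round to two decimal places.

Mean R_i = (19.7 − 4.8 − 2.0 + 9.9 + 13.8 − 1.7 + 2.1) / 7 = 5.2857%
Mean R_m = (10.3 − 1.2 − 3.1 + 9.6 + 10.5 − 1.0 + 1.7) / 7 = 3.8286%
Σ(R_i − R̄_i)(R_m − R̄_m) = 318.4229  ⇒  Cov = 318.4229 / 7 = 45.4890
Σ(R_m − R̄_m)² = 220.8343  ⇒  Var(R_m) = 220.8343 / 7 = 31.5478
β = Cov / Var(R_m) = 45.4890 / 31.5478 = 1.4419
E(R) = R_f + β × MRP = 3.44% + 1.4419 × 7.55% = 14.33%

14.33%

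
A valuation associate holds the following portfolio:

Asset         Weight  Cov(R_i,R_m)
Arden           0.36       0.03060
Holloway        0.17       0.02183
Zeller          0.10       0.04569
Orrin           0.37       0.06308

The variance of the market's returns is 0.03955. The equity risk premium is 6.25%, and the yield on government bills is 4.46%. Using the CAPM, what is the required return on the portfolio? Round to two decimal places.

β_Arden = 0.03060 / 0.03955 = 0.7737
β_Holloway = 0.02183 / 0.03955 = 0.5520
β_Zeller = 0.04569 / 0.03955 = 1.1552
β_Orrin = 0.06308 / 0.03955 = 1.5949
β_P = Σ w_i β_i = 0.36×0.7737 + 0.17×0.5520 + 0.10×1.1552 + 0.37×1.5949 = 1.0780
E(R_P) = R_f + β_P × MRP = 4.46% + 1.0780 × 6.25% = 11.20%

11.20%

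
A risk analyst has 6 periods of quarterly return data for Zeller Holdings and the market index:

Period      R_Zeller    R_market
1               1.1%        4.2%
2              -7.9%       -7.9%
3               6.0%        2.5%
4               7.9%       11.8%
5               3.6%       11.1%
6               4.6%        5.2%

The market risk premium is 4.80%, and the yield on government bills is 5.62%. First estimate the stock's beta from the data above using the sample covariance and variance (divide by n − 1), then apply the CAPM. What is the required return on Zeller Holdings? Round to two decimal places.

8.83%

Mean R_i = (1.1 − 7.9 + 6.0 + 7.9 + 3.6 + 4.6) / 6 = 2.5500%
Mean R_m = (4.2 − 7.9 + 2.5 + 11.8 + 11.1 + 5.2) / 6 = 4.4833%
Σ(R_i − R̄_i)(R_m − R̄_m) = 170.5350  ⇒  Cov = 170.5350 / 5 = 34.1070
Σ(R_m − R̄_m)² = 255.1883  ⇒  Var(R_m) = 255.1883 / 5 = 51.0377
β = Cov / Var(R_m) = 34.1070 / 51.0377 = 0.6683
E(R) = R_f + β × MRP = 5.62% + 0.6683 × 4.80% = 8.83%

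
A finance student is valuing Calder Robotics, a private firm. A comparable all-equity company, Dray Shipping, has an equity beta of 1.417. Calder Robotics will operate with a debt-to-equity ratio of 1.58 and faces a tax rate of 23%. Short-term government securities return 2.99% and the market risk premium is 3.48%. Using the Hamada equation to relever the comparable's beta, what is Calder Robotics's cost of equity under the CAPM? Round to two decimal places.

13.92%

β_L = β_U × [1 + (1 − t)(D/E)] = 1.417 × [1 + (1 − 0.23) × 1.58]
    = 1.417 × [1 + 0.77 × 1.58] = 1.417 × 2.2166 = 3.1409
E(R) = R_f + β_L × MRP = 2.99% + 3.1409 × 3.48% = 13.92%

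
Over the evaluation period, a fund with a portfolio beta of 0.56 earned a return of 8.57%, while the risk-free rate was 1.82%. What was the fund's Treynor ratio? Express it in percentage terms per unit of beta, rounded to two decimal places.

Treynor = (R_P − R_f) / β_P = (8.57% − 1.82%) / 0.5600 = 6.75% / 0.5600 = 12.05%

12.05%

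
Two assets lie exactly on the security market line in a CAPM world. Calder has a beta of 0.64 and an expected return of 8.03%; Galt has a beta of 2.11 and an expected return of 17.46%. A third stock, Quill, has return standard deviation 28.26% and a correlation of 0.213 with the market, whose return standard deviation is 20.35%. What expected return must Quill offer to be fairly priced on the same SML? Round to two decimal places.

MRP = (17.46% − 8.03%) / (2.11 − 0.64) = 6.4150%
R_f = 8.03% − 0.64 × 6.4150% = 3.9244%
β_Quill = ρ·σ_i/σ_m = 0.213 × 28.26 / 20.35 = 0.2958
E(R_Quill) = R_f + β × MRP = 3.9244% + 0.2958 × 6.4150% = 5.82%

5.82%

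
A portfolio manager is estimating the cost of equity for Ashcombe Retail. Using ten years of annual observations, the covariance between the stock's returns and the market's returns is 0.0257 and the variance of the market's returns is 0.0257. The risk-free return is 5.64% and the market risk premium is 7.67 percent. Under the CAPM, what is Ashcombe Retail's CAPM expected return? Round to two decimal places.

β = Cov(R_i, R_m) / Var(R_m) = 0.0257 / 0.0257 = 1.0000
E(R) = R_f + β × MRP = 5.64% + 1.0000 × 7.67% = 13.31%

13.31%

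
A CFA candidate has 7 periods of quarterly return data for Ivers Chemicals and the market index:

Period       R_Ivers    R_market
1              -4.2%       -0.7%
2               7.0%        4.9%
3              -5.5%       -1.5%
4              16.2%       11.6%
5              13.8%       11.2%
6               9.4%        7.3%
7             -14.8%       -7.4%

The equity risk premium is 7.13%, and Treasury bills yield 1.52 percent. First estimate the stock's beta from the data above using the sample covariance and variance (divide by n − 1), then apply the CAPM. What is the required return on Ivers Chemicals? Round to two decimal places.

12.99%

Mean R_i = (-4.2 + 7.0 − 5.5 + 16.2 + 13.8 + 9.4 − 14.8) / 7 = 3.1286%
Mean R_m = (-0.7 + 4.9 − 1.5 + 11.6 + 11.2 + 7.3 − 7.4) / 7 = 3.6286%
Σ(R_i − R̄_i)(R_m − R̄_m) = 486.6443  ⇒  Cov = 486.6443 / 6 = 81.1074
Σ(R_m − R̄_m)² = 302.6343  ⇒  Var(R_m) = 302.6343 / 6 = 50.4391
β = Cov / Var(R_m) = 81.1074 / 50.4391 = 1.6080
E(R) = R_f + β × MRP = 1.52% + 1.6080 × 7.13% = 12.99%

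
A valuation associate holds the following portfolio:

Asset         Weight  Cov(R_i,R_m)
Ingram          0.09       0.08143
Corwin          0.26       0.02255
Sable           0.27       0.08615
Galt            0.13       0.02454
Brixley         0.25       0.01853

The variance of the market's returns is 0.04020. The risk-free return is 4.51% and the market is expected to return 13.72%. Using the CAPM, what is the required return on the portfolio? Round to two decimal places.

14.65%

β_Ingram = 0.08143 / 0.04020 = 2.0256
β_Corwin = 0.02255 / 0.04020 = 0.5609
β_Sable = 0.08615 / 0.04020 = 2.1430
β_Galt = 0.02454 / 0.04020 = 0.6104
β_Brixley = 0.01853 / 0.04020 = 0.4609
β_P = Σ w_i β_i = 0.09×2.0256 + 0.26×0.5609 + 0.27×2.1430 + 0.13×0.6104 + 0.25×0.4609 = 1.1013
MRP = 13.72% − 4.51% = 9.21%
E(R_P) = R_f + β_P × MRP = 4.51% + 1.1013 × 9.21% = 14.65%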